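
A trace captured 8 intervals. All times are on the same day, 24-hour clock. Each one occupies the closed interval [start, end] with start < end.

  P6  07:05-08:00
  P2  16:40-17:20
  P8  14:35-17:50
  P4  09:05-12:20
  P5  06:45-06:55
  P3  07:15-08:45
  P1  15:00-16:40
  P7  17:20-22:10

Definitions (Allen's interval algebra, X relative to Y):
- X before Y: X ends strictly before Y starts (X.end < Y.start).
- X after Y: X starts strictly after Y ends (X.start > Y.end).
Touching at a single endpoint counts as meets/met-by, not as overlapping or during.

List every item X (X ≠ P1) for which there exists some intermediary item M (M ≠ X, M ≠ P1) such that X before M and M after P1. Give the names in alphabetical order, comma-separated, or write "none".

Target P1 = [15:00, 16:40].
Intermediaries M with M after P1: P7.
Via P7 — items with X before P7: P3, P4, P5, P6.
Union: P3, P4, P5, P6.

P3, P4, P5, P6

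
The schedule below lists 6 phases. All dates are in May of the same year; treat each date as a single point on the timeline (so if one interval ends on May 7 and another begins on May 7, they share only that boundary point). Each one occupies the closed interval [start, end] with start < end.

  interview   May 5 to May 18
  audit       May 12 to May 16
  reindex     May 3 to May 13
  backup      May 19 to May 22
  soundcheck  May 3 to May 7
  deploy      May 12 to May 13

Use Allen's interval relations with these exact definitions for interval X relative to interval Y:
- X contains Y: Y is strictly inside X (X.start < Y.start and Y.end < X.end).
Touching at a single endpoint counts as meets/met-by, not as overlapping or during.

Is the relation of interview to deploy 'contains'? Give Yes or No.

interview = [May 5, May 18], deploy = [May 12, May 13].
Actual relation of interview to deploy: contains.
Asked whether 'contains' holds → Yes.

Yes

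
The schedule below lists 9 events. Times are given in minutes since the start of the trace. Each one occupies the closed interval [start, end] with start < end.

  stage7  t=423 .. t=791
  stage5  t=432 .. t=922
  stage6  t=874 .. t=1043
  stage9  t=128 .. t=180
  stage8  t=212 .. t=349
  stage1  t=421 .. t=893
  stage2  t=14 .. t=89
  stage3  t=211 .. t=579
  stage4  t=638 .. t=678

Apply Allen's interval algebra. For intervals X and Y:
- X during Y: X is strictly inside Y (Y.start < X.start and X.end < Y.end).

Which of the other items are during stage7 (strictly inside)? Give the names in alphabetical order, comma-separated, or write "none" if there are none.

stage4

Target stage7 = [t=423, t=791].
stage1 [t=421, t=893] → contains → no.
stage2 [t=14, t=89] → before → no.
stage3 [t=211, t=579] → overlaps → no.
stage4 [t=638, t=678] → during → yes.
stage5 [t=432, t=922] → overlapped-by → no.
stage6 [t=874, t=1043] → after → no.
stage8 [t=212, t=349] → before → no.
stage9 [t=128, t=180] → before → no.
Result: stage4.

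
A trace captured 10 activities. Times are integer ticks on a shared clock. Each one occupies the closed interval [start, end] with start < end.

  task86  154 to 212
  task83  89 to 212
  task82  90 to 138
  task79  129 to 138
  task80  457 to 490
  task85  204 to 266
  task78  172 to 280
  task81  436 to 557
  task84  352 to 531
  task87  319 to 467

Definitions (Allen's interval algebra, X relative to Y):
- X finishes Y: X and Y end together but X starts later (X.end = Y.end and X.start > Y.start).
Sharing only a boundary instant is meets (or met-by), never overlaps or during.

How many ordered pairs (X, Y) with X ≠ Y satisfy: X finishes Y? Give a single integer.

Checking all 90 ordered pairs for relation 'finishes'; matching pairs in alphabetical order:
(task79, task82): task79 finishes task82 ✓
(task86, task83): task86 finishes task83 ✓
Count: 2.

2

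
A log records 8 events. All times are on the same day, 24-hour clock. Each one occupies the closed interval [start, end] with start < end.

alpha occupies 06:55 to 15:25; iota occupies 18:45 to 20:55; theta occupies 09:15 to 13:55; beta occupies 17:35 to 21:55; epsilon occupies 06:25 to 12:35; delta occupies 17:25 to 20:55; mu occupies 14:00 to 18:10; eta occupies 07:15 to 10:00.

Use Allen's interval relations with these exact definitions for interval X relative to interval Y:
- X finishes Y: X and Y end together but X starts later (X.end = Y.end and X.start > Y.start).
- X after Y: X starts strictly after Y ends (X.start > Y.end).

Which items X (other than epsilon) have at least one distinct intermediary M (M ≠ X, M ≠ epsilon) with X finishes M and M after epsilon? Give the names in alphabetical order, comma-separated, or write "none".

iota

Target epsilon = [06:25, 12:35].
Intermediaries M with M after epsilon: beta, delta, iota, mu.
Via beta — items with X finishes beta: none.
Via delta — items with X finishes delta: iota.
Via iota — items with X finishes iota: none.
Via mu — items with X finishes mu: none.
Union: iota.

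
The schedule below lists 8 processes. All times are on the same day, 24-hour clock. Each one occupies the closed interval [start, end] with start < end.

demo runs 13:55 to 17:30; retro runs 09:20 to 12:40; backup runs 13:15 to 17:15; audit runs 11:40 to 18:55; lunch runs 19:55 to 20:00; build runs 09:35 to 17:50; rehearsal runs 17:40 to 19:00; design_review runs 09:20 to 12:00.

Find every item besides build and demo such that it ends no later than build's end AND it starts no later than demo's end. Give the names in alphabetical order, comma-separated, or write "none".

Conditions: its end is no later than build's end (X.end <= 17:50) AND its start is no later than demo's end (X.start <= 17:30).
audit: end 18:55 <= 17:50? ✗; start 11:40 <= 17:30? ✓ → no.
backup: end 17:15 <= 17:50? ✓; start 13:15 <= 17:30? ✓ → yes.
design_review: end 12:00 <= 17:50? ✓; start 09:20 <= 17:30? ✓ → yes.
lunch: end 20:00 <= 17:50? ✗; start 19:55 <= 17:30? ✗ → no.
rehearsal: end 19:00 <= 17:50? ✗; start 17:40 <= 17:30? ✗ → no.
retro: end 12:40 <= 17:50? ✓; start 09:20 <= 17:30? ✓ → yes.
Result: backup, design_review, retro.

backup, design_review, retro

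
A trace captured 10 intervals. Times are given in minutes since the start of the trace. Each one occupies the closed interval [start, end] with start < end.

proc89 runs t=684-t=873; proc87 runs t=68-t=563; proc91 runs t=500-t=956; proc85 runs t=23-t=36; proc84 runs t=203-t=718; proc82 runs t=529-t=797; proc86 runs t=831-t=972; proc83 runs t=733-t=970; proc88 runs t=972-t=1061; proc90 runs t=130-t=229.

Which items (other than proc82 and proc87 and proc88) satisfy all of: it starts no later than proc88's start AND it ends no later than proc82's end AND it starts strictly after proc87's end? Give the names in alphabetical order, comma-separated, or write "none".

none

Conditions: its start is no later than proc88's start (X.start <= t=972) AND its end is no later than proc82's end (X.end <= t=797) AND its start is strictly after proc87's end (X.start > t=563).
proc83: start t=733 <= t=972? ✓; end t=970 <= t=797? ✗; start t=733 > t=563? ✓ → no.
proc84: start t=203 <= t=972? ✓; end t=718 <= t=797? ✓; start t=203 > t=563? ✗ → no.
proc85: start t=23 <= t=972? ✓; end t=36 <= t=797? ✓; start t=23 > t=563? ✗ → no.
proc86: start t=831 <= t=972? ✓; end t=972 <= t=797? ✗; start t=831 > t=563? ✓ → no.
proc89: start t=684 <= t=972? ✓; end t=873 <= t=797? ✗; start t=684 > t=563? ✓ → no.
proc90: start t=130 <= t=972? ✓; end t=229 <= t=797? ✓; start t=130 > t=563? ✗ → no.
proc91: start t=500 <= t=972? ✓; end t=956 <= t=797? ✗; start t=500 > t=563? ✗ → no.
Result: none.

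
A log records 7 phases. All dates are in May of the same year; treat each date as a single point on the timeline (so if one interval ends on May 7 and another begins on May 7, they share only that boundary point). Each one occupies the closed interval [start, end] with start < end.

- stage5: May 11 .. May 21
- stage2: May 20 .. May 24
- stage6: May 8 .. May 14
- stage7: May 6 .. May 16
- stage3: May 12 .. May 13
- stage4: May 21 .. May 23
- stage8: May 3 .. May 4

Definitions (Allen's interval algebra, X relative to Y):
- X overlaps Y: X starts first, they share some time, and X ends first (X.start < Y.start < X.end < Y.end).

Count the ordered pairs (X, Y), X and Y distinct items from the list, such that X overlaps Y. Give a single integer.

3

Checking all 42 ordered pairs for relation 'overlaps'; matching pairs in alphabetical order:
(stage5, stage2): stage5 overlaps stage2 ✓
(stage6, stage5): stage6 overlaps stage5 ✓
(stage7, stage5): stage7 overlaps stage5 ✓
Count: 3.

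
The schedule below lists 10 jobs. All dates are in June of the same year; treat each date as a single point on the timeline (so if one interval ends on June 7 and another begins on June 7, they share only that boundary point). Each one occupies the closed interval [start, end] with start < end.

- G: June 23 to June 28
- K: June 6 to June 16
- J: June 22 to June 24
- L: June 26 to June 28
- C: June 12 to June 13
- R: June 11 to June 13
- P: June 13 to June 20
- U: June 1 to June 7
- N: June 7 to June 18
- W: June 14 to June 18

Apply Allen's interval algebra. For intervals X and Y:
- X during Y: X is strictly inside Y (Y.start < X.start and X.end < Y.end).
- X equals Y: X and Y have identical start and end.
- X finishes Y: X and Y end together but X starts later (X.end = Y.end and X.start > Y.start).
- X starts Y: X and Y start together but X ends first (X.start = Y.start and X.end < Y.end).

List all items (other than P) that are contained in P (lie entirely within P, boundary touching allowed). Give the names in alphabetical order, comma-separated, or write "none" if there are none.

Target P = [June 13, June 20].
C [June 12, June 13] → meets → no.
G [June 23, June 28] → after → no.
J [June 22, June 24] → after → no.
K [June 6, June 16] → overlaps → no.
L [June 26, June 28] → after → no.
N [June 7, June 18] → overlaps → no.
R [June 11, June 13] → meets → no.
U [June 1, June 7] → before → no.
W [June 14, June 18] → during → yes.
Result: W.

W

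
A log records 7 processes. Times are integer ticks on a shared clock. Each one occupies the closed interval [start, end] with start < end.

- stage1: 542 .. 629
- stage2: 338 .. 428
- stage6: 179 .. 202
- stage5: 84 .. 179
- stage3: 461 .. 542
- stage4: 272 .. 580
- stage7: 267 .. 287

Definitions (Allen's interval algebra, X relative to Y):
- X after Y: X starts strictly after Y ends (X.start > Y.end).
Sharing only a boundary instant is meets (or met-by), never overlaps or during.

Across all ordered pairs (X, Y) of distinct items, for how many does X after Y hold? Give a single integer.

15

Checking all 42 ordered pairs for relation 'after'; matching pairs in alphabetical order:
(stage1, stage2): stage1 after stage2 ✓
(stage1, stage5): stage1 after stage5 ✓
(stage1, stage6): stage1 after stage6 ✓
(stage1, stage7): stage1 after stage7 ✓
(stage2, stage5): stage2 after stage5 ✓
(stage2, stage6): stage2 after stage6 ✓
(stage2, stage7): stage2 after stage7 ✓
(stage3, stage2): stage3 after stage2 ✓
(stage3, stage5): stage3 after stage5 ✓
(stage3, stage6): stage3 after stage6 ✓
(stage3, stage7): stage3 after stage7 ✓
(stage4, stage5): stage4 after stage5 ✓
(stage4, stage6): stage4 after stage6 ✓
(stage7, stage5): stage7 after stage5 ✓
(stage7, stage6): stage7 after stage6 ✓
Count: 15.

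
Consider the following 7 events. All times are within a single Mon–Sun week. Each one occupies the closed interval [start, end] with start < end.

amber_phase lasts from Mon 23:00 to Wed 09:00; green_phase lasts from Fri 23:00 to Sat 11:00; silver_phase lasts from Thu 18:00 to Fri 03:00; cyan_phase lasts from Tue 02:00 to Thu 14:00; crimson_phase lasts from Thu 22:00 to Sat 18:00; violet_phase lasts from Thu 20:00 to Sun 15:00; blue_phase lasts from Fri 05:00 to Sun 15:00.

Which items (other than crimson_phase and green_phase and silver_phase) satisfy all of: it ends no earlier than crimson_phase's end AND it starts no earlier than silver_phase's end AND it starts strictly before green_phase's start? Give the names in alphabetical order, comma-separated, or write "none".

Conditions: its end is no earlier than crimson_phase's end (X.end >= Sat 18:00) AND its start is no earlier than silver_phase's end (X.start >= Fri 03:00) AND its start is strictly before green_phase's start (X.start < Fri 23:00).
amber_phase: end Wed 09:00 >= Sat 18:00? ✗; start Mon 23:00 >= Fri 03:00? ✗; start Mon 23:00 < Fri 23:00? ✓ → no.
blue_phase: end Sun 15:00 >= Sat 18:00? ✓; start Fri 05:00 >= Fri 03:00? ✓; start Fri 05:00 < Fri 23:00? ✓ → yes.
cyan_phase: end Thu 14:00 >= Sat 18:00? ✗; start Tue 02:00 >= Fri 03:00? ✗; start Tue 02:00 < Fri 23:00? ✓ → no.
violet_phase: end Sun 15:00 >= Sat 18:00? ✓; start Thu 20:00 >= Fri 03:00? ✗; start Thu 20:00 < Fri 23:00? ✓ → no.
Result: blue_phase.

blue_phase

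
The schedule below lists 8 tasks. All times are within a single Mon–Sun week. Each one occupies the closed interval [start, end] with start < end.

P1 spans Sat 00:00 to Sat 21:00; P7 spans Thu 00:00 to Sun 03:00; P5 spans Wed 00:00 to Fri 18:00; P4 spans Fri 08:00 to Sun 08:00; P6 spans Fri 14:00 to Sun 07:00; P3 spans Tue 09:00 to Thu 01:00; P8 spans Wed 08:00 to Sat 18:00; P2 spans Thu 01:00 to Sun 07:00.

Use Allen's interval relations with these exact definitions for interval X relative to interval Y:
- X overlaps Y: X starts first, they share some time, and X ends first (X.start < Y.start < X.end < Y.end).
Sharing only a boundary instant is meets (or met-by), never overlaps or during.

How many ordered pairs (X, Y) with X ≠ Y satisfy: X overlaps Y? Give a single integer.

17

Checking all 56 ordered pairs for relation 'overlaps'; matching pairs in alphabetical order:
(P2, P4): P2 overlaps P4 ✓
(P3, P5): P3 overlaps P5 ✓
(P3, P7): P3 overlaps P7 ✓
(P3, P8): P3 overlaps P8 ✓
(P5, P2): P5 overlaps P2 ✓
(P5, P4): P5 overlaps P4 ✓
(P5, P6): P5 overlaps P6 ✓
(P5, P7): P5 overlaps P7 ✓
(P5, P8): P5 overlaps P8 ✓
(P7, P2): P7 overlaps P2 ✓
(P7, P4): P7 overlaps P4 ✓
(P7, P6): P7 overlaps P6 ✓
(P8, P1): P8 overlaps P1 ✓
(P8, P2): P8 overlaps P2 ✓
(P8, P4): P8 overlaps P4 ✓
(P8, P6): P8 overlaps P6 ✓
(P8, P7): P8 overlaps P7 ✓
Count: 17.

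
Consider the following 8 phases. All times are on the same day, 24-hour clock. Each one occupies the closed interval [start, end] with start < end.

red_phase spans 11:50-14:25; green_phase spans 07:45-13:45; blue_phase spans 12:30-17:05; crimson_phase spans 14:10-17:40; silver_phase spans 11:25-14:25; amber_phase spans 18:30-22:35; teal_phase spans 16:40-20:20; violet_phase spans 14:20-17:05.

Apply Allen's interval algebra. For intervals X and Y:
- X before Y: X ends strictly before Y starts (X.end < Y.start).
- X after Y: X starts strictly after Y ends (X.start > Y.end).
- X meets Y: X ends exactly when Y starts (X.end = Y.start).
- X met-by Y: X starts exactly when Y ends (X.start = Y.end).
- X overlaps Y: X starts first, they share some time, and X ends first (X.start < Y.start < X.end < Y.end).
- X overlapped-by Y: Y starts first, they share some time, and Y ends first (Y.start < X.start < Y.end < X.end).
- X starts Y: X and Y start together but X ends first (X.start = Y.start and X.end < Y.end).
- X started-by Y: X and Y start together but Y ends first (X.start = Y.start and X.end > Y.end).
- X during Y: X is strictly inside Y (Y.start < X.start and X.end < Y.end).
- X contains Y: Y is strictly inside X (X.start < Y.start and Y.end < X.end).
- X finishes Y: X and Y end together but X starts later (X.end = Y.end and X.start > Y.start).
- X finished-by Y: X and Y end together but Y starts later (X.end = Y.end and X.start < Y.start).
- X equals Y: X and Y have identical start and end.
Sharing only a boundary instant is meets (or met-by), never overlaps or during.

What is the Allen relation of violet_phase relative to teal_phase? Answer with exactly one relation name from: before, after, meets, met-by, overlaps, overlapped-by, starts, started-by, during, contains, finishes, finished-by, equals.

violet_phase = [14:20, 17:05]; teal_phase = [16:40, 20:20].
Compare endpoints: violet_phase.start < teal_phase.start, violet_phase.start < teal_phase.end, violet_phase.end > teal_phase.start, violet_phase.end < teal_phase.end.
That pattern is 'overlaps'.

overlaps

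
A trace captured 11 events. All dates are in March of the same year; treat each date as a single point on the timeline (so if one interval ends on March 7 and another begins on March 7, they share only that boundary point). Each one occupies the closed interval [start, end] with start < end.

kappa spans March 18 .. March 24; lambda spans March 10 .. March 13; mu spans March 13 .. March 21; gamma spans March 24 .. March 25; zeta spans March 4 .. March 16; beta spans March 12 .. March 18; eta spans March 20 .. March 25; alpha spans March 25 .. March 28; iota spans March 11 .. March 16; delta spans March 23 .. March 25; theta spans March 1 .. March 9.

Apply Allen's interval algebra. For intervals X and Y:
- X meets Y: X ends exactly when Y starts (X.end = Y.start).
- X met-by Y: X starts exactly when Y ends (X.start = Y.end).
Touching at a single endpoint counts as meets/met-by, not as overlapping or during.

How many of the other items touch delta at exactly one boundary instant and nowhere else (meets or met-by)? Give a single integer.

1

Target delta = [March 23, March 25].
alpha [March 25, March 28] → met-by → counts.
beta [March 12, March 18] → before → no.
eta [March 20, March 25] → finished-by → no.
gamma [March 24, March 25] → finishes → no.
iota [March 11, March 16] → before → no.
kappa [March 18, March 24] → overlaps → no.
lambda [March 10, March 13] → before → no.
mu [March 13, March 21] → before → no.
theta [March 1, March 9] → before → no.
zeta [March 4, March 16] → before → no.
Total: 1.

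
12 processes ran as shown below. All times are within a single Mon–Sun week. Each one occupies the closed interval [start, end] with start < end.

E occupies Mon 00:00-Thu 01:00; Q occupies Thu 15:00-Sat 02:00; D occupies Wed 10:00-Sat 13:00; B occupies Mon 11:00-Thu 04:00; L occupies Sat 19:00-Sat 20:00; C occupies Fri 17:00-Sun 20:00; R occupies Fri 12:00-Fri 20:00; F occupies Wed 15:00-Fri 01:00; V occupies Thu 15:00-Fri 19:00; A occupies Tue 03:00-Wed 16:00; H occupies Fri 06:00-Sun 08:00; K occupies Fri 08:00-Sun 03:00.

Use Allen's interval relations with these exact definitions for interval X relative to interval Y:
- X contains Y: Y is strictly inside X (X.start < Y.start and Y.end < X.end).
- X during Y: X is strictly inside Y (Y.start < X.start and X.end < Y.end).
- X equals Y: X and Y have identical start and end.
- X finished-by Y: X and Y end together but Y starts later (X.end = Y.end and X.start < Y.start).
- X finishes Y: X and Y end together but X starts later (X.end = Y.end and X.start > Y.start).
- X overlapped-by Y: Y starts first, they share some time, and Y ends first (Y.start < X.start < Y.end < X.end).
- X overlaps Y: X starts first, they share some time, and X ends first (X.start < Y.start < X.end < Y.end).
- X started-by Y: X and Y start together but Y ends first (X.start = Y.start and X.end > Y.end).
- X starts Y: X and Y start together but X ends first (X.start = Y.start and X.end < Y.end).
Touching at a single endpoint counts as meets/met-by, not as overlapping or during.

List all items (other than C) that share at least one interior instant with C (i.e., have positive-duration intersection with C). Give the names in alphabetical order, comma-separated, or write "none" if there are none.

Target C = [Fri 17:00, Sun 20:00].
A [Tue 03:00, Wed 16:00] → before → no.
B [Mon 11:00, Thu 04:00] → before → no.
D [Wed 10:00, Sat 13:00] → overlaps → yes.
E [Mon 00:00, Thu 01:00] → before → no.
F [Wed 15:00, Fri 01:00] → before → no.
H [Fri 06:00, Sun 08:00] → overlaps → yes.
K [Fri 08:00, Sun 03:00] → overlaps → yes.
L [Sat 19:00, Sat 20:00] → during → yes.
Q [Thu 15:00, Sat 02:00] → overlaps → yes.
R [Fri 12:00, Fri 20:00] → overlaps → yes.
V [Thu 15:00, Fri 19:00] → overlaps → yes.
Result: D, H, K, L, Q, R, V.

D, H, K, L, Q, R, V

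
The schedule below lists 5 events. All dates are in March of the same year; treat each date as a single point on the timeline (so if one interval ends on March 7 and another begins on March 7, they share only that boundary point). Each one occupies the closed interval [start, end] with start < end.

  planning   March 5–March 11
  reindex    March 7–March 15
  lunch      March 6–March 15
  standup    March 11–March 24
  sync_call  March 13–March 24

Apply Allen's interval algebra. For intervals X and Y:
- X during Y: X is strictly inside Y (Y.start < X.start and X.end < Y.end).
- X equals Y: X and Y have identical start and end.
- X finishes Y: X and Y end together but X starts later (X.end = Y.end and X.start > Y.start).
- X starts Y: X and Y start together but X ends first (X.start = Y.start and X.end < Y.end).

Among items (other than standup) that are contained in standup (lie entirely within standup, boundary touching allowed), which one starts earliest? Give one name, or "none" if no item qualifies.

Target standup = [March 11, March 24].
lunch [March 6, March 15] → overlaps → excluded.
planning [March 5, March 11] → meets → excluded.
reindex [March 7, March 15] → overlaps → excluded.
sync_call [March 13, March 24] → finishes → candidate.
Among candidates, earliest start is March 13 → sync_call.

sync_call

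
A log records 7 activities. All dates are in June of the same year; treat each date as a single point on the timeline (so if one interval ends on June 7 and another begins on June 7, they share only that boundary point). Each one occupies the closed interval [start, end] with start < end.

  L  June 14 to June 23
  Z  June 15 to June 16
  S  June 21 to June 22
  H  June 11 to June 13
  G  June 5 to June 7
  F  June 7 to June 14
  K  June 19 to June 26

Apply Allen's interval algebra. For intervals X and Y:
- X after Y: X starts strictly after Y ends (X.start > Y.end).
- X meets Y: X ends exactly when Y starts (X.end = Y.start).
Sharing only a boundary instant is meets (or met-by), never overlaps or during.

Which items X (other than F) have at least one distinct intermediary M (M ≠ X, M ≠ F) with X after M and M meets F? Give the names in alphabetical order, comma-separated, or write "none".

H, K, L, S, Z

Target F = [June 7, June 14].
Intermediaries M with M meets F: G.
Via G — items with X after G: H, K, L, S, Z.
Union: H, K, L, S, Z.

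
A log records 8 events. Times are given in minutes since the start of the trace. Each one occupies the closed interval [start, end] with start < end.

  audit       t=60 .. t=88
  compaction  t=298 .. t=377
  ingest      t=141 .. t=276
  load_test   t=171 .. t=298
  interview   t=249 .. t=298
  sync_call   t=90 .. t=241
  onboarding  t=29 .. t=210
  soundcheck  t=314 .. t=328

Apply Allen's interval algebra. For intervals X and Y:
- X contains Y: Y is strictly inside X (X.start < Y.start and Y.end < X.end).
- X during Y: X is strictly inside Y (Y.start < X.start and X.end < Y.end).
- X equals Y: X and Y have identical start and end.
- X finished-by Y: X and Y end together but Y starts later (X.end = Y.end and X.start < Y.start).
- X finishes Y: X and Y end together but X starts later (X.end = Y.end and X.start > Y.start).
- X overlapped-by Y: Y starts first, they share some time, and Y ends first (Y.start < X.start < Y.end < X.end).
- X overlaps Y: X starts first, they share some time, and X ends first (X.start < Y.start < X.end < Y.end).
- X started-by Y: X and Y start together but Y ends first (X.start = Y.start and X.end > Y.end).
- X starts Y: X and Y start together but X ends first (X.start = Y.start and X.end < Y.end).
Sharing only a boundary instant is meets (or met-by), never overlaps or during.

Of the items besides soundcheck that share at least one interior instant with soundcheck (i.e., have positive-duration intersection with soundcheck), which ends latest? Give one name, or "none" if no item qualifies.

compaction

Target soundcheck = [t=314, t=328].
audit [t=60, t=88] → before → excluded.
compaction [t=298, t=377] → contains → candidate.
ingest [t=141, t=276] → before → excluded.
interview [t=249, t=298] → before → excluded.
load_test [t=171, t=298] → before → excluded.
onboarding [t=29, t=210] → before → excluded.
sync_call [t=90, t=241] → before → excluded.
Among candidates, latest end is t=377 → compaction.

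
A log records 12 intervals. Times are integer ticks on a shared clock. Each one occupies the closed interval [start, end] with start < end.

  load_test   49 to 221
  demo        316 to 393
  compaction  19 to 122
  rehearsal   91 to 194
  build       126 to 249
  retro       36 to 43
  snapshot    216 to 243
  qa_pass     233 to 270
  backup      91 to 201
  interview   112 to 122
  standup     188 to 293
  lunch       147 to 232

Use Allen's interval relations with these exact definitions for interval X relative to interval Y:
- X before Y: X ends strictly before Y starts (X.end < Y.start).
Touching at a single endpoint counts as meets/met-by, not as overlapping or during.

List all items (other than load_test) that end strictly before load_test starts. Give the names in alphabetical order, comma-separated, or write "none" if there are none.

Target load_test = [49, 221].
backup [91, 201] → during → no.
build [126, 249] → overlapped-by → no.
compaction [19, 122] → overlaps → no.
demo [316, 393] → after → no.
interview [112, 122] → during → no.
lunch [147, 232] → overlapped-by → no.
qa_pass [233, 270] → after → no.
rehearsal [91, 194] → during → no.
retro [36, 43] → before → yes.
snapshot [216, 243] → overlapped-by → no.
standup [188, 293] → overlapped-by → no.
Result: retro.

retro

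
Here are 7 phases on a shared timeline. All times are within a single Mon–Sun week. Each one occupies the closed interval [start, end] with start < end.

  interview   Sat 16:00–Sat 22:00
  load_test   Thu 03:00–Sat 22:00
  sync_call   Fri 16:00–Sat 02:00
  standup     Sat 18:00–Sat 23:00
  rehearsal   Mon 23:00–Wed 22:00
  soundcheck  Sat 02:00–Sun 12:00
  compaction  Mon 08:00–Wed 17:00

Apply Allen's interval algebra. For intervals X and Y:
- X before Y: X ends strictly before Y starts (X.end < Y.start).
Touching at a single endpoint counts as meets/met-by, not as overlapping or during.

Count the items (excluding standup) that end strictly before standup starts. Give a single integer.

3

Target standup = [Sat 18:00, Sat 23:00].
compaction [Mon 08:00, Wed 17:00] → before → counts.
interview [Sat 16:00, Sat 22:00] → overlaps → no.
load_test [Thu 03:00, Sat 22:00] → overlaps → no.
rehearsal [Mon 23:00, Wed 22:00] → before → counts.
soundcheck [Sat 02:00, Sun 12:00] → contains → no.
sync_call [Fri 16:00, Sat 02:00] → before → counts.
Total: 3.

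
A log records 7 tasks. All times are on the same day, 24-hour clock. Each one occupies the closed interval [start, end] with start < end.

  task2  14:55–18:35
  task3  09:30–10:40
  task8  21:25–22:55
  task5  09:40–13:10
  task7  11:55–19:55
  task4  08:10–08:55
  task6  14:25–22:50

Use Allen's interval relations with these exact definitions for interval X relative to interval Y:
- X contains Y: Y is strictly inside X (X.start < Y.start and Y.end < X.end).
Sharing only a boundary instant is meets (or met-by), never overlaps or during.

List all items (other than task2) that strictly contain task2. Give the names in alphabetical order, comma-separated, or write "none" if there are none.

Target task2 = [14:55, 18:35].
task3 [09:30, 10:40] → before → no.
task4 [08:10, 08:55] → before → no.
task5 [09:40, 13:10] → before → no.
task6 [14:25, 22:50] → contains → yes.
task7 [11:55, 19:55] → contains → yes.
task8 [21:25, 22:55] → after → no.
Result: task6, task7.

task6, task7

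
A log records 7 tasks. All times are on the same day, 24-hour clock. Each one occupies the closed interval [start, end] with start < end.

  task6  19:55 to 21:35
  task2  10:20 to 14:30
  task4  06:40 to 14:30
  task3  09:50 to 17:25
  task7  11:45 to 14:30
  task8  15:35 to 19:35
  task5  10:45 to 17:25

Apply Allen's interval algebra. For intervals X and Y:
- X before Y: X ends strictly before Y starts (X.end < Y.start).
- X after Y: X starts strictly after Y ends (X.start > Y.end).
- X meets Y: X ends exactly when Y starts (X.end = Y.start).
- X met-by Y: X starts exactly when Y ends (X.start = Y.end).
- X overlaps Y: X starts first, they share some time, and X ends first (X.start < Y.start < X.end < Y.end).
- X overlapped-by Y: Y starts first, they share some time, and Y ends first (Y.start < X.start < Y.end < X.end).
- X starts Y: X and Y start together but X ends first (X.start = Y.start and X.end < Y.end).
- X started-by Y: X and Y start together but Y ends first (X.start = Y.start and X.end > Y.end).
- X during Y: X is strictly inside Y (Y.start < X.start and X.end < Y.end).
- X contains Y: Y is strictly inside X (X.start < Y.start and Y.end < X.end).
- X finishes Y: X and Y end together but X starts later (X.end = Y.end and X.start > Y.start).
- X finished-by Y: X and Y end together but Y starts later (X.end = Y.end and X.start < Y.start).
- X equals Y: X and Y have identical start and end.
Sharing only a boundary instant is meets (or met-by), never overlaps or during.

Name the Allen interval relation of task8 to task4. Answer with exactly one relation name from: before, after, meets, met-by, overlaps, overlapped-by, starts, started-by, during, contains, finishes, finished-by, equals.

after

task8 = [15:35, 19:35]; task4 = [06:40, 14:30].
Compare endpoints: task8.start > task4.start, task8.start > task4.end, task8.end > task4.start, task8.end > task4.end.
That pattern is 'after'.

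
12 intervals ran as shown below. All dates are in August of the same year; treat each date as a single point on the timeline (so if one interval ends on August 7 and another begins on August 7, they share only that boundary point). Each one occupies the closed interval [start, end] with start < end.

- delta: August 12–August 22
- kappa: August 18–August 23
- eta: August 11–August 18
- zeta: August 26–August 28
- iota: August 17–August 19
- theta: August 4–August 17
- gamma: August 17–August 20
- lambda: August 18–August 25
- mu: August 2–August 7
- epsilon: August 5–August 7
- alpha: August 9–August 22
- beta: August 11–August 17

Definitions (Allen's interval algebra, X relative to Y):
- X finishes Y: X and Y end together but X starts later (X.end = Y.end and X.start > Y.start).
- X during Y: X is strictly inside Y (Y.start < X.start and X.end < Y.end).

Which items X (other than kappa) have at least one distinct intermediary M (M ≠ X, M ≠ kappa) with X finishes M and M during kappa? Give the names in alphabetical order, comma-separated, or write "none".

none

Target kappa = [August 18, August 23].
Intermediaries M with M during kappa: none.
Union: none.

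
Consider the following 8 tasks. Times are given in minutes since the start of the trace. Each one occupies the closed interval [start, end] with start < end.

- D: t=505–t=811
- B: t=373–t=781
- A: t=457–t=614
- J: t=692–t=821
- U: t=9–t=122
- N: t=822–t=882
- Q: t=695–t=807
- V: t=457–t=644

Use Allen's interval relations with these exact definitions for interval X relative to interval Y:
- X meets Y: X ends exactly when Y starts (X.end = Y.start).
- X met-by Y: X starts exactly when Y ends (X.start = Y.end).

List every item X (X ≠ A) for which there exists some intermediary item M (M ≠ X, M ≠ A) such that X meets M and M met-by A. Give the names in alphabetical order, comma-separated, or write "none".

none

Target A = [t=457, t=614].
Intermediaries M with M met-by A: none.
Union: none.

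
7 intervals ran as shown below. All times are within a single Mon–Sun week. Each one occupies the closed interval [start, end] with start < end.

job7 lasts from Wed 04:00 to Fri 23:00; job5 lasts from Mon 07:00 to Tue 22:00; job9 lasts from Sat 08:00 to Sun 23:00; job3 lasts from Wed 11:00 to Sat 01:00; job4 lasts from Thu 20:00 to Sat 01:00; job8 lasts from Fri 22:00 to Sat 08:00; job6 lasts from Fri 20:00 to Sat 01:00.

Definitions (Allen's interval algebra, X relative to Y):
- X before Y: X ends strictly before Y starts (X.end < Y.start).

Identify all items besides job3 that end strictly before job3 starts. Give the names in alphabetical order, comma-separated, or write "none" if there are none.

job5

Target job3 = [Wed 11:00, Sat 01:00].
job4 [Thu 20:00, Sat 01:00] → finishes → no.
job5 [Mon 07:00, Tue 22:00] → before → yes.
job6 [Fri 20:00, Sat 01:00] → finishes → no.
job7 [Wed 04:00, Fri 23:00] → overlaps → no.
job8 [Fri 22:00, Sat 08:00] → overlapped-by → no.
job9 [Sat 08:00, Sun 23:00] → after → no.
Result: job5.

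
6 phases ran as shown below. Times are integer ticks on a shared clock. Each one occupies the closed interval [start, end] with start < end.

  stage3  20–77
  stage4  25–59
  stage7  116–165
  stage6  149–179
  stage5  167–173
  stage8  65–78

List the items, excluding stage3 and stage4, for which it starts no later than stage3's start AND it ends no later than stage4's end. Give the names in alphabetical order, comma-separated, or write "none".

none

Conditions: its start is no later than stage3's start (X.start <= 20) AND its end is no later than stage4's end (X.end <= 59).
stage5: start 167 <= 20? ✗; end 173 <= 59? ✗ → no.
stage6: start 149 <= 20? ✗; end 179 <= 59? ✗ → no.
stage7: start 116 <= 20? ✗; end 165 <= 59? ✗ → no.
stage8: start 65 <= 20? ✗; end 78 <= 59? ✗ → no.
Result: none.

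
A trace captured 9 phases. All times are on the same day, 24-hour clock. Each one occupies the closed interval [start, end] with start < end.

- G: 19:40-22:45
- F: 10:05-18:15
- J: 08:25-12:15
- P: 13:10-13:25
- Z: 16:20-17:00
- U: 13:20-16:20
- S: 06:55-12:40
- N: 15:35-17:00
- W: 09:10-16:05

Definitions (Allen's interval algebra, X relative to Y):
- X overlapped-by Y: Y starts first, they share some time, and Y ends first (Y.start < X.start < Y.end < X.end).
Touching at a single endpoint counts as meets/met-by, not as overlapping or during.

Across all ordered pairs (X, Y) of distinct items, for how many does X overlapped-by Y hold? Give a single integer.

9

Checking all 72 ordered pairs for relation 'overlapped-by'; matching pairs in alphabetical order:
(F, J): F overlapped-by J ✓
(F, S): F overlapped-by S ✓
(F, W): F overlapped-by W ✓
(N, U): N overlapped-by U ✓
(N, W): N overlapped-by W ✓
(U, P): U overlapped-by P ✓
(U, W): U overlapped-by W ✓
(W, J): W overlapped-by J ✓
(W, S): W overlapped-by S ✓
Count: 9.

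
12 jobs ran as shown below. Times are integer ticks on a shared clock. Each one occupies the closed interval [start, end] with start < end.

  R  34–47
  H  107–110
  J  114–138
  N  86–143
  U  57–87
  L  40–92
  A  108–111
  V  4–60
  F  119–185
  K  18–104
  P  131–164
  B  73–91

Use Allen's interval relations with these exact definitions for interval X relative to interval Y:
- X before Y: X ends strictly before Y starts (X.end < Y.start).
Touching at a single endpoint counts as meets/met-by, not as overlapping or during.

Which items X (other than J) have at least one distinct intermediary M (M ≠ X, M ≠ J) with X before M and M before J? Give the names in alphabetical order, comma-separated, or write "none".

B, K, L, R, U, V

Target J = [114, 138].
Intermediaries M with M before J: A, B, H, K, L, R, U, V.
Via A — items with X before A: B, K, L, R, U, V.
Via B — items with X before B: R, V.
Via H — items with X before H: B, K, L, R, U, V.
Via K — items with X before K: none.
Via L — items with X before L: none.
Via R — items with X before R: none.
Via U — items with X before U: R.
Via V — items with X before V: none.
Union: B, K, L, R, U, V.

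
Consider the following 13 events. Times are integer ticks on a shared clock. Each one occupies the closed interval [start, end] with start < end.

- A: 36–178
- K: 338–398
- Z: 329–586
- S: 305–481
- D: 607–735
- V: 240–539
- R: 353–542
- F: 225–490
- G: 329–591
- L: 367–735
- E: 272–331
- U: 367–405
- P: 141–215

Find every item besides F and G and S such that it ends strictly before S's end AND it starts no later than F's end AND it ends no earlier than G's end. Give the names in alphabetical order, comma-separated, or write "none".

none

Conditions: its end is strictly before S's end (X.end < 481) AND its start is no later than F's end (X.start <= 490) AND its end is no earlier than G's end (X.end >= 591).
A: end 178 < 481? ✓; start 36 <= 490? ✓; end 178 >= 591? ✗ → no.
D: end 735 < 481? ✗; start 607 <= 490? ✗; end 735 >= 591? ✓ → no.
E: end 331 < 481? ✓; start 272 <= 490? ✓; end 331 >= 591? ✗ → no.
K: end 398 < 481? ✓; start 338 <= 490? ✓; end 398 >= 591? ✗ → no.
L: end 735 < 481? ✗; start 367 <= 490? ✓; end 735 >= 591? ✓ → no.
P: end 215 < 481? ✓; start 141 <= 490? ✓; end 215 >= 591? ✗ → no.
R: end 542 < 481? ✗; start 353 <= 490? ✓; end 542 >= 591? ✗ → no.
U: end 405 < 481? ✓; start 367 <= 490? ✓; end 405 >= 591? ✗ → no.
V: end 539 < 481? ✗; start 240 <= 490? ✓; end 539 >= 591? ✗ → no.
Z: end 586 < 481? ✗; start 329 <= 490? ✓; end 586 >= 591? ✗ → no.
Result: none.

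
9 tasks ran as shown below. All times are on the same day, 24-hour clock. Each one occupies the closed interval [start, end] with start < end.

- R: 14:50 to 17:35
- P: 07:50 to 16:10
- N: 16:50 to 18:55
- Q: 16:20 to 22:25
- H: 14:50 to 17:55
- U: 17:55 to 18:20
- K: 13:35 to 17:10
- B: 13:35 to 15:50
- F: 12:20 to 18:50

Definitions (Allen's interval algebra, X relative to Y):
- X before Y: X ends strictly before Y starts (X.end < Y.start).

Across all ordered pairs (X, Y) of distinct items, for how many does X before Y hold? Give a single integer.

Checking all 72 ordered pairs for relation 'before'; matching pairs in alphabetical order:
(B, N): B before N ✓
(B, Q): B before Q ✓
(B, U): B before U ✓
(K, U): K before U ✓
(P, N): P before N ✓
(P, Q): P before Q ✓
(P, U): P before U ✓
(R, U): R before U ✓
Count: 8.

8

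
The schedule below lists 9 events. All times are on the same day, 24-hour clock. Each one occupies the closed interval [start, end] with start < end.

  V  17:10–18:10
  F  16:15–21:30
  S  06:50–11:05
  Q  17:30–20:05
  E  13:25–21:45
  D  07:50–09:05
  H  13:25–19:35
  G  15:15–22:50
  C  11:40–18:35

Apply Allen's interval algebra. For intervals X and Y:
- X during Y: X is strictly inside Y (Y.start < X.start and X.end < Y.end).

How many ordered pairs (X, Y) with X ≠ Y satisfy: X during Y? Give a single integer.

11

Checking all 72 ordered pairs for relation 'during'; matching pairs in alphabetical order:
(D, S): D during S ✓
(F, E): F during E ✓
(F, G): F during G ✓
(Q, E): Q during E ✓
(Q, F): Q during F ✓
(Q, G): Q during G ✓
(V, C): V during C ✓
(V, E): V during E ✓
(V, F): V during F ✓
(V, G): V during G ✓
(V, H): V during H ✓
Count: 11.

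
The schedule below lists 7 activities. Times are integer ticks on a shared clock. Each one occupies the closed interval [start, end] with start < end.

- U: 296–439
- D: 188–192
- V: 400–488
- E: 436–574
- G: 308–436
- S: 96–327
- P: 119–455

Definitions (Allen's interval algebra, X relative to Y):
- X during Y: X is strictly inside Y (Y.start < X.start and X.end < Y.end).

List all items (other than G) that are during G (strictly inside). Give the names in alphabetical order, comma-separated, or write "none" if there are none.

none

Target G = [308, 436].
D [188, 192] → before → no.
E [436, 574] → met-by → no.
P [119, 455] → contains → no.
S [96, 327] → overlaps → no.
U [296, 439] → contains → no.
V [400, 488] → overlapped-by → no.
Result: none.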